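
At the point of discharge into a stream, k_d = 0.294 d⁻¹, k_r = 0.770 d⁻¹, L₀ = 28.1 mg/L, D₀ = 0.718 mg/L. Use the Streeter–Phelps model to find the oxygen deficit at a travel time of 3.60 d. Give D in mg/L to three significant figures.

D ≈ 4.98 mg/L

k_d L₀/(k_r−k_d) = 0.294×28.1/(0.770−0.294) = 8.261/0.4760 = 17.36 mg/L.
e^(−k_d t) = e^(−0.294×3.600) = 0.3470; e^(−k_r t) = e^(−0.770×3.600) = 0.06254.
D = 17.36 × (0.3470 − 0.06254) + 0.718 × 0.06254 = 4.937 + 0.04490 = 4.982 mg/L.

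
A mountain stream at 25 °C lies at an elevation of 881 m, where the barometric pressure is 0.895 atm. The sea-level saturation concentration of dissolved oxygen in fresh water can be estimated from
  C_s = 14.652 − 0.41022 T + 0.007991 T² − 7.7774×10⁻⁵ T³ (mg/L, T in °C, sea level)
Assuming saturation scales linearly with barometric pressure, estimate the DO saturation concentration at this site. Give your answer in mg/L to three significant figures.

C_s ≈ 7.32 mg/L

At sea level: C_s = 14.652 − 0.41022×25 + 0.007991×25² − 7.7774×10⁻⁵×25³ = 8.176 mg/L.
Pressure correction: C_s' = 8.176 × 0.895 = 7.317 mg/L.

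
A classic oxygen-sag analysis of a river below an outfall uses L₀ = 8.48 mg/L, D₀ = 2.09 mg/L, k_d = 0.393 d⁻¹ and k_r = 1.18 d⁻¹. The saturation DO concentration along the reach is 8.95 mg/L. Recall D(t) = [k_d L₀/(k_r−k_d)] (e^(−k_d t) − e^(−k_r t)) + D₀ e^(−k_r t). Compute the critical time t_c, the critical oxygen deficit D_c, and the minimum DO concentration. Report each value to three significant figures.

t_c ≈ 0.533 d; D_c ≈ 2.29 mg/L; min DO ≈ 6.66 mg/L

t_c = [1/(k_r−k_d)] ln[(k_r/k_d)(1 − D₀(k_r−k_d)/(k_d L₀))]
= [1/(1.18−0.393)] ln[(1.18/0.393)(1 − 2.09×0.7870/(0.393×8.48))]
= (1/0.7870) ln[3.003 × 0.5064] = 1.271 × ln(1.521) = 1.271 × 0.4191 = 0.5326 d.
D_c = (k_d/k_r) L₀ e^(−k_d t_c) = (0.393/1.18) × 8.48 × e^(−0.393×0.5326) = 0.3331 × 8.48 × 0.8112 = 2.291 mg/L.
Minimum DO = C_s − D_c = 8.95 − 2.291 = 6.659 mg/L.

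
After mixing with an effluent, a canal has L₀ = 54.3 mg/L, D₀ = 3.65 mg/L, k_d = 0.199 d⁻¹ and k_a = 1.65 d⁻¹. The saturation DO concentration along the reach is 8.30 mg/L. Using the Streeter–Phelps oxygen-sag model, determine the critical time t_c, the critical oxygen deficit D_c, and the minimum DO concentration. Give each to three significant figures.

t_c ≈ 0.994 d; D_c ≈ 5.37 mg/L; min DO ≈ 2.93 mg/L

t_c = [1/(k_a−k_d)] ln[(k_a/k_d)(1 − D₀(k_a−k_d)/(k_d L₀))]
= [1/(1.65−0.199)] ln[(1.65/0.199)(1 − 3.65×1.451/(0.199×54.3))]
= (1/1.451) ln[8.291 × 0.5099] = 0.6892 × ln(4.228) = 0.6892 × 1.442 = 0.9935 d.
L(t_c) = L₀ e^(−k_d t_c) = 54.3 × 0.8206 = 44.56 mg/L, and at the critical point k_a D_c = k_d L, so D_c = (0.199/1.65) × 44.56 = 5.374 mg/L.
Minimum DO = C_s − D_c = 8.30 − 5.374 = 2.926 mg/L.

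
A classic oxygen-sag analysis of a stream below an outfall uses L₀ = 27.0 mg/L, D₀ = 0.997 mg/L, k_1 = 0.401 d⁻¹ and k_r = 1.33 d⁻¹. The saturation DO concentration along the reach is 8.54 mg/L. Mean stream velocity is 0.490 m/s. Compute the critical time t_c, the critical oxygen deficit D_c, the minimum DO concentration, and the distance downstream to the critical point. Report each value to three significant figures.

With k_r/k_1 = 3.317 and 1 − D₀(k_r−k_1)/(k_1 L₀) = 0.9145,
t_c = ln(3.317 × 0.9145) / (1.33 − 0.401) = ln(3.033) / 0.9290 = 1.110/0.9290 = 1.194 d.
L(t_c) = L₀ e^(−k_1 t_c) = 27.0 × 0.6194 = 16.73 mg/L, and at the critical point k_r D_c = k_1 L, so D_c = (0.401/1.33) × 16.73 = 5.043 mg/L.
Minimum DO = C_s − D_c = 8.54 − 5.043 = 3.497 mg/L.
x_c = v t_c = 0.490 m/s × 1.194 d × 86400 s/d = 50560 m ≈ 50.6 km.

t_c ≈ 1.19 d; D_c ≈ 5.04 mg/L; min DO ≈ 3.50 mg/L; x_c ≈ 50.6 km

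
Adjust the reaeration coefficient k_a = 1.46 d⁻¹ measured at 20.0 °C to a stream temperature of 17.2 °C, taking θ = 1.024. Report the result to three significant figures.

k_a(T₂) = k_a(T₁) · θ^(T₂−T₁) = 1.46 × 1.024^(17.2−20.0)
= 1.46 × 1.024^-2.80 = 1.46 × 0.9358 = 1.366 d⁻¹.

k_a ≈ 1.37 d⁻¹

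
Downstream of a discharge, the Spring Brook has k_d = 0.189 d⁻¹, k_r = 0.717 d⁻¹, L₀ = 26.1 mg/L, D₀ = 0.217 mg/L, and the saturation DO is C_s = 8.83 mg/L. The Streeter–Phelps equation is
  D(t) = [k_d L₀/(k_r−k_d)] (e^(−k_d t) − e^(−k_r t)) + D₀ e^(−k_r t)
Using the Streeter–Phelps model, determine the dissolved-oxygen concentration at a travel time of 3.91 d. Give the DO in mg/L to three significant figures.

DO ≈ 4.92 mg/L

k_d L₀/(k_r−k_d) = 0.189×26.1/(0.717−0.189) = 4.933/0.5280 = 9.343 mg/L.
e^(−k_d t) = e^(−0.189×3.910) = 0.4776; e^(−k_r t) = e^(−0.717×3.910) = 0.06060.
D = 9.343 × (0.4776 − 0.06060) + 0.217 × 0.06060 = 3.896 + 0.01315 = 3.909 mg/L.
DO = C_s − D = 8.83 − 3.909 = 4.921 mg/L.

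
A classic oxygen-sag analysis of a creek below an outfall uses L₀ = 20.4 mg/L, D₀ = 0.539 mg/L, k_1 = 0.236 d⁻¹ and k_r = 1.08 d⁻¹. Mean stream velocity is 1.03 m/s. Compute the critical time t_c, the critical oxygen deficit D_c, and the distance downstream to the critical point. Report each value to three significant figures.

t_c = [1/(k_r−k_1)] ln[(k_r/k_1)(1 − D₀(k_r−k_1)/(k_1 L₀))]
= [1/(1.08−0.236)] ln[(1.08/0.236)(1 − 0.539×0.8440/(0.236×20.4))]
= (1/0.8440) ln[4.576 × 0.9055] = 1.185 × ln(4.144) = 1.185 × 1.422 = 1.684 d.
D_c = (k_1/k_r) L₀ e^(−k_1 t_c) = (0.236/1.08) × 20.4 × e^(−0.236×1.684) = 0.2185 × 20.4 × 0.6720 = 2.996 mg/L.
x_c = v t_c = 1.03 m/s × 1.684 d × 86400 s/d = 149900 m ≈ 150 km.

t_c ≈ 1.68 d; D_c ≈ 3.00 mg/L; x_c ≈ 150 km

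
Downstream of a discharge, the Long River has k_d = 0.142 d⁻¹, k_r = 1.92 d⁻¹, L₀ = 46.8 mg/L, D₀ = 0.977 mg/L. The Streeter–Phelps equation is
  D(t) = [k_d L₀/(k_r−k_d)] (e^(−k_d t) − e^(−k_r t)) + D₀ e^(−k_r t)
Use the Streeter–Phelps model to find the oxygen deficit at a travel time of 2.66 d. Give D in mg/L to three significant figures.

D ≈ 2.55 mg/L

k_d L₀/(k_r−k_d) = 0.142×46.8/(1.92−0.142) = 6.646/1.778 = 3.738 mg/L.
e^(−k_d t) = e^(−0.142×2.660) = 0.6854; e^(−k_r t) = e^(−1.92×2.660) = 0.006053.
D = 3.738 × (0.6854 − 0.006053) + 0.977 × 0.006053 = 2.539 + 0.005914 = 2.545 mg/L.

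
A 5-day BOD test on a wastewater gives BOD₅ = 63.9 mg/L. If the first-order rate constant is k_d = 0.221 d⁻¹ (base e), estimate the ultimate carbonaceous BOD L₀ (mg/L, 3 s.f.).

L₀ ≈ 95.5 mg/L

BOD₅ = L₀(1 − e^(−5k_d)) ⇒ L₀ = BOD₅ / (1 − e^(−5×0.221))
= 63.9 / (1 − 0.3312) = 63.9 / 0.6688 = 95.55 mg/L.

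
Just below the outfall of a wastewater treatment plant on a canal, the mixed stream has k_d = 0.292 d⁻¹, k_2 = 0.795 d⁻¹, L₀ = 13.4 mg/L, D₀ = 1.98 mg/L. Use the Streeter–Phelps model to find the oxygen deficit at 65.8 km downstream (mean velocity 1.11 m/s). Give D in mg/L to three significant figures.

D ≈ 3.01 mg/L

Travel time t = x/v = 65.8 km / (1.11 m/s) = 65800 m / 1.11 m/s = 59280 s = 0.6861 d.
k_d L₀/(k_2−k_d) = 0.292×13.4/(0.795−0.292) = 3.913/0.5030 = 7.779 mg/L.
e^(−k_d t) = e^(−0.292×0.6861) = 0.8185; e^(−k_2 t) = e^(−0.795×0.6861) = 0.5796.
D = 7.779 × (0.8185 − 0.5796) + 1.98 × 0.5796 = 1.858 + 1.148 = 3.006 mg/L.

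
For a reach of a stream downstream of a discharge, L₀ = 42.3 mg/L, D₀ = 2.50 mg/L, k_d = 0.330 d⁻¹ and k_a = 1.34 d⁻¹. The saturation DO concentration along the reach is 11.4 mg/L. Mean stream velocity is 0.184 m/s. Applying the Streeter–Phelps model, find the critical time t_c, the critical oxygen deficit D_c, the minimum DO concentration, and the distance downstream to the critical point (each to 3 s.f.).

With k_a/k_d = 4.061 and 1 − D₀(k_a−k_d)/(k_d L₀) = 0.8191,
t_c = ln(4.061 × 0.8191) / (1.34 − 0.330) = ln(3.326) / 1.010 = 1.202/1.010 = 1.190 d.
L(t_c) = L₀ e^(−k_d t_c) = 42.3 × 0.6753 = 28.56 mg/L, and at the critical point k_a D_c = k_d L, so D_c = (0.330/1.34) × 28.56 = 7.034 mg/L.
Minimum DO = C_s − D_c = 11.4 − 7.034 = 4.366 mg/L.
x_c = v t_c = 0.184 m/s × 1.190 d × 86400 s/d = 18920 m ≈ 18.9 km.

t_c ≈ 1.19 d; D_c ≈ 7.03 mg/L; min DO ≈ 4.37 mg/L; x_c ≈ 18.9 km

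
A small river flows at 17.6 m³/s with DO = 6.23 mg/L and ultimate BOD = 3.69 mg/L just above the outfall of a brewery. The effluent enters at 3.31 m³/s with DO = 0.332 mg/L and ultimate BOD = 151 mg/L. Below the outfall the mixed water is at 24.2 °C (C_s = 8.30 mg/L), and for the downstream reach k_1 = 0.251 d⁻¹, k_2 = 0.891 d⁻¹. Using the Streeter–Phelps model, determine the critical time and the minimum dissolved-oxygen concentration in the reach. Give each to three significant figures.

t_c ≈ 1.46 d; minimum DO ≈ 3.02 mg/L

Mixed DO = (17.6×6.23 + 3.31×0.332)/(17.6+3.31) = 110.7/20.91 = 5.296 mg/L.
Mixed L₀ = (17.6×3.69 + 3.31×151)/(20.91) = 564.8/20.91 = 27.01 mg/L.
Initial deficit D₀ = C_s − DO₀ = 8.30 − 5.296 = 3.004 mg/L.
t_c = (1/0.6400) ln[(0.891/0.251)(1 − 3.004×0.6400/(0.251×27.01))] = 1.562 × ln(2.543) = 1.458 d.
D_c = (0.251/0.891) × 27.01 × e^(−0.251×1.458) = 0.2817 × 27.01 × 0.6934 = 5.276 mg/L.
Minimum DO = 8.30 − 5.276 = 3.024 mg/L.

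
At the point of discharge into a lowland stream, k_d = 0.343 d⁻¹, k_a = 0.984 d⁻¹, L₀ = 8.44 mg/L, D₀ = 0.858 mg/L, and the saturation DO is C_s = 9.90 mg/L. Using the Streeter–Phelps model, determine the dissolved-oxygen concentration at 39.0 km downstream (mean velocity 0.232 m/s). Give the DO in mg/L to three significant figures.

DO ≈ 8.12 mg/L

Travel time t = x/v = 39.0 km / (0.232 m/s) = 39000 m / 0.232 m/s = 168100 s = 1.946 d.
k_d L₀/(k_a−k_d) = 0.343×8.44/(0.984−0.343) = 2.895/0.6410 = 4.516 mg/L.
e^(−k_d t) = e^(−0.343×1.946) = 0.5131; e^(−k_a t) = e^(−0.984×1.946) = 0.1474.
D = 4.516 × (0.5131 − 0.1474) + 0.858 × 0.1474 = 1.651 + 0.1265 = 1.778 mg/L.
DO = C_s − D = 9.90 − 1.778 = 8.122 mg/L.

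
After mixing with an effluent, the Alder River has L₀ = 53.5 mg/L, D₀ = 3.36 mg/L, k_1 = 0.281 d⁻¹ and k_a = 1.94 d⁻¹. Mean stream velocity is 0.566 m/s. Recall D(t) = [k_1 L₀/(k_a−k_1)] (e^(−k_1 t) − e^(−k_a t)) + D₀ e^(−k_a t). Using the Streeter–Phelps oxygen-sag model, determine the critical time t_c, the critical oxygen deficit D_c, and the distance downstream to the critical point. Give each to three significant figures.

With k_a/k_1 = 6.904 and 1 − D₀(k_a−k_1)/(k_1 L₀) = 0.6292,
t_c = ln(6.904 × 0.6292) / (1.94 − 0.281) = ln(4.344) / 1.659 = 1.469/1.659 = 0.8854 d.
L(t_c) = L₀ e^(−k_1 t_c) = 53.5 × 0.7797 = 41.72 mg/L, and at the critical point k_a D_c = k_1 L, so D_c = (0.281/1.94) × 41.72 = 6.042 mg/L.
x_c = v t_c = 0.566 m/s × 0.8854 d × 86400 s/d = 43300 m ≈ 43.3 km.

t_c ≈ 0.885 d; D_c ≈ 6.04 mg/L; x_c ≈ 43.3 km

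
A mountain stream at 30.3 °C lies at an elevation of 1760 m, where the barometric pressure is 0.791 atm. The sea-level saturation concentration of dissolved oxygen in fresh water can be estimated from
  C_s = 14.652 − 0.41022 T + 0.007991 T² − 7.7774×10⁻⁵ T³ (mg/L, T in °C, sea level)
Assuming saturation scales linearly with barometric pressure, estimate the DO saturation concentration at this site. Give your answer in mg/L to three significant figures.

At sea level: C_s = 14.652 − 0.41022×30.3 + 0.007991×30.3² − 7.7774×10⁻⁵×30.3³ = 7.395 mg/L.
Pressure correction: C_s' = 7.395 × 0.791 = 5.850 mg/L.

C_s ≈ 5.85 mg/L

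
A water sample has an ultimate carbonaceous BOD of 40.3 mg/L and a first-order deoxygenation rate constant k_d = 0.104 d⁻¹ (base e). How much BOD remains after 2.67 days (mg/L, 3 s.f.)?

L ≈ 30.5 mg/L

L_t = L₀ e^(−k_d t) = 40.3 × e^(−0.104×2.67) = 40.3 × 0.7575 = 30.53 mg/L.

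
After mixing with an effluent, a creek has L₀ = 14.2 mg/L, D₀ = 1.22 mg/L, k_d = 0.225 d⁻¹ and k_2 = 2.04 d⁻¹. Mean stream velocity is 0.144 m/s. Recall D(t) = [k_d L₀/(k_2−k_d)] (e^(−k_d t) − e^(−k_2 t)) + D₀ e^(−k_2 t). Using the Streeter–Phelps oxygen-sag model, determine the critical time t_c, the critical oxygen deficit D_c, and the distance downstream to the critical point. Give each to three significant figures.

t_c = [1/(k_2−k_d)] ln[(k_2/k_d)(1 − D₀(k_2−k_d)/(k_d L₀))]
= [1/(2.04−0.225)] ln[(2.04/0.225)(1 − 1.22×1.815/(0.225×14.2))]
= (1/1.815) ln[9.067 × 0.3069] = 0.5510 × ln(2.783) = 0.5510 × 1.024 = 0.5639 d.
L(t_c) = L₀ e^(−k_d t_c) = 14.2 × 0.8808 = 12.51 mg/L, and at the critical point k_2 D_c = k_d L, so D_c = (0.225/2.04) × 12.51 = 1.380 mg/L.
x_c = v t_c = 0.144 m/s × 0.5639 d × 86400 s/d = 7016 m ≈ 7.02 km.

t_c ≈ 0.564 d; D_c ≈ 1.38 mg/L; x_c ≈ 7.02 km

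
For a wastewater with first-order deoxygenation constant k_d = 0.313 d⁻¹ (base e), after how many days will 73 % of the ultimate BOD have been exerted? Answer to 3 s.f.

y/L₀ = 1 − e^(−k_d t) = 0.73 ⇒ e^(−k_d t) = 0.270
t = −ln(0.270) / 0.313 = 1.309 / 0.313 = 4.183 d.

t ≈ 4.18 d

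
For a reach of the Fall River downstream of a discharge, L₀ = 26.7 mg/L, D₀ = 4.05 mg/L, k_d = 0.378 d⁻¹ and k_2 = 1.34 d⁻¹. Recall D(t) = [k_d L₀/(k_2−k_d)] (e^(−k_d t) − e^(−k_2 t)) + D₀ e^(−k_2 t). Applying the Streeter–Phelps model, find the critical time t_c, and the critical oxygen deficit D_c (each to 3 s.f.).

t_c ≈ 0.808 d; D_c ≈ 5.55 mg/L

At the critical point dD/dt = 0, so k_d L₀ e^(−k_d t) = k_2 D. Substituting D(t) from the Streeter–Phelps equation and solving for t gives
t_c = ln[(k_2/k_d)(1 − D₀(k_2−k_d)/(k_d L₀))] / (k_2−k_d).
Here k_2−k_d = 0.9620 d⁻¹ and 1 − D₀(k_2−k_d)/(k_d L₀) = 1 − 4.05×0.9620/(0.378×26.7) = 0.6140, so
t_c = ln(3.545 × 0.6140) / 0.9620 = 0.7777 / 0.9620 = 0.8084 d.
D_c = (k_d/k_2) L₀ e^(−k_d t_c) = (0.378/1.34) × 26.7 × e^(−0.378×0.8084) = 0.2821 × 26.7 × 0.7367 = 5.549 mg/L.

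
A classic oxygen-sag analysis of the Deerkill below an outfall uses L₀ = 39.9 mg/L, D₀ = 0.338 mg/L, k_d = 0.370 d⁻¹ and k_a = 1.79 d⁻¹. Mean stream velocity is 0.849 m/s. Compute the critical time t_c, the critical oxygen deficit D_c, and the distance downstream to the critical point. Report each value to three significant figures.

At the critical point dD/dt = 0, so k_d L₀ e^(−k_d t) = k_a D. Substituting D(t) from the Streeter–Phelps equation and solving for t gives
t_c = ln[(k_a/k_d)(1 − D₀(k_a−k_d)/(k_d L₀))] / (k_a−k_d).
Here k_a−k_d = 1.420 d⁻¹ and 1 − D₀(k_a−k_d)/(k_d L₀) = 1 − 0.338×1.420/(0.370×39.9) = 0.9675, so
t_c = ln(4.838 × 0.9675) / 1.420 = 1.543 / 1.420 = 1.087 d.
D_c = (k_d/k_a) L₀ e^(−k_d t_c) = (0.370/1.79) × 39.9 × e^(−0.370×1.087) = 0.2067 × 39.9 × 0.6689 = 5.517 mg/L.
x_c = v t_c = 0.849 m/s × 1.087 d × 86400 s/d = 79730 m ≈ 79.7 km.

t_c ≈ 1.09 d; D_c ≈ 5.52 mg/L; x_c ≈ 79.7 km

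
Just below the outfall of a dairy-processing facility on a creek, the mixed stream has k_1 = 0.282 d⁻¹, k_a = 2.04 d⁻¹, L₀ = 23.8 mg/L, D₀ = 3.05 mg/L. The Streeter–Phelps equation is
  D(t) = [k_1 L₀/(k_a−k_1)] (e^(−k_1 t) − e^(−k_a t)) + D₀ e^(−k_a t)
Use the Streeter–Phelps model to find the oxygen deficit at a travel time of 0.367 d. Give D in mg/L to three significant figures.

D ≈ 3.08 mg/L

k_1 L₀/(k_a−k_1) = 0.282×23.8/(2.04−0.282) = 6.712/1.758 = 3.818 mg/L.
e^(−k_1 t) = e^(−0.282×0.3670) = 0.9017; e^(−k_a t) = e^(−2.04×0.3670) = 0.4730.
D = 3.818 × (0.9017 − 0.4730) + 3.05 × 0.4730 = 1.637 + 1.443 = 3.079 mg/L.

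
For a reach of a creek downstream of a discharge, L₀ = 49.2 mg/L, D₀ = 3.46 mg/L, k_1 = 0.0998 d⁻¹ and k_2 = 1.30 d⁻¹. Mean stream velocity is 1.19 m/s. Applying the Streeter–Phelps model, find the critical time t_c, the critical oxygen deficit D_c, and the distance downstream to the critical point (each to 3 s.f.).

t_c ≈ 0.581 d; D_c ≈ 3.56 mg/L; x_c ≈ 59.8 km

With k_2/k_1 = 13.03 and 1 − D₀(k_2−k_1)/(k_1 L₀) = 0.1543,
t_c = ln(13.03 × 0.1543) / (1.30 − 0.0998) = ln(2.009) / 1.200 = 0.6979/1.200 = 0.5815 d.
L(t_c) = L₀ e^(−k_1 t_c) = 49.2 × 0.9436 = 46.43 mg/L, and at the critical point k_2 D_c = k_1 L, so D_c = (0.0998/1.30) × 46.43 = 3.564 mg/L.
x_c = v t_c = 1.19 m/s × 0.5815 d × 86400 s/d = 59780 m ≈ 59.8 km.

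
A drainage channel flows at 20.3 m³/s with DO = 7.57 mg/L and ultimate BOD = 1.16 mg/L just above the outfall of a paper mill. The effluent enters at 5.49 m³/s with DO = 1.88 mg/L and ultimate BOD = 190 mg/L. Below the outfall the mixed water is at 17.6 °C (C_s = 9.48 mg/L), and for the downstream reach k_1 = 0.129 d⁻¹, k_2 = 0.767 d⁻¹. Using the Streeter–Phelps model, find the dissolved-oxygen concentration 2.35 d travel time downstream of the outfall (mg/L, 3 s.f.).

DO ≈ 4.17 mg/L

Mixed DO = (20.3×7.57 + 5.49×1.88)/(20.3+5.49) = 164.0/25.79 = 6.359 mg/L.
Mixed L₀ = (20.3×1.16 + 5.49×190)/(25.79) = 1067/25.79 = 41.36 mg/L.
Initial deficit D₀ = C_s − DO₀ = 9.48 − 6.359 = 3.121 mg/L.
D(2.35) = [0.129×41.36/(0.767−0.129)](e^(−0.129×2.35) − e^(−0.767×2.35)) + 3.121 e^(−0.767×2.35)
= 8.363 × (0.7385 − 0.1649) + 3.121 × 0.1649 = 5.311 mg/L.
DO = 9.48 − 5.311 = 4.169 mg/L.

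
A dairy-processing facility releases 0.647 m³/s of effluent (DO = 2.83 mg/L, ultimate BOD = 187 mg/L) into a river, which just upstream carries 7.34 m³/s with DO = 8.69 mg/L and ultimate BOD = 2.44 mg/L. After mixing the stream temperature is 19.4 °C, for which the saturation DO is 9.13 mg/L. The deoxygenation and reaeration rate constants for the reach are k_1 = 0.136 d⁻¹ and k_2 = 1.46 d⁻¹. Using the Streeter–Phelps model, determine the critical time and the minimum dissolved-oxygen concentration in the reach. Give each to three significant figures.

Mixed DO = (7.34×8.69 + 0.647×2.83)/(7.34+0.647) = 65.62/7.987 = 8.215 mg/L.
Mixed L₀ = (7.34×2.44 + 0.647×187)/(7.987) = 138.9/7.987 = 17.39 mg/L.
Initial deficit D₀ = C_s − DO₀ = 9.13 − 8.215 = 0.9147 mg/L.
t_c = (1/1.324) ln[(1.46/0.136)(1 − 0.9147×1.324/(0.136×17.39))] = 0.7553 × ln(5.238) = 1.251 d.
D_c = (0.136/1.46) × 17.39 × e^(−0.136×1.251) = 0.09315 × 17.39 × 0.8436 = 1.367 mg/L.
Minimum DO = 9.13 − 1.367 = 7.763 mg/L.

t_c ≈ 1.25 d; minimum DO ≈ 7.76 mg/L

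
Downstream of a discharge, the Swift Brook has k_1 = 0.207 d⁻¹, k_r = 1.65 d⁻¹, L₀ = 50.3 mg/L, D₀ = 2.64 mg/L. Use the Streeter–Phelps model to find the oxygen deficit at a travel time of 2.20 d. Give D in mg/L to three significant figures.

k_1 L₀/(k_r−k_1) = 0.207×50.3/(1.65−0.207) = 10.41/1.443 = 7.216 mg/L.
e^(−k_1 t) = e^(−0.207×2.200) = 0.6342; e^(−k_r t) = e^(−1.65×2.200) = 0.02652.
D = 7.216 × (0.6342 − 0.02652) + 2.64 × 0.02652 = 4.385 + 0.07000 = 4.455 mg/L.

D ≈ 4.45 mg/L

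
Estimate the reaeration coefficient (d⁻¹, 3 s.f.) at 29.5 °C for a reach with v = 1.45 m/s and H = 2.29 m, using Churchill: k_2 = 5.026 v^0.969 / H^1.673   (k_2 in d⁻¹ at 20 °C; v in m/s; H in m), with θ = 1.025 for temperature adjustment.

k_2 ≈ 2.28 d⁻¹

k_2(20) = 5.026 × 1.45^0.969 / 2.29^1.673 = 5.026 × 1.433 / 3.999 = 1.801 d⁻¹.
k_2(29.5) = 1.801 × 1.025^(29.5−20) = 1.801 × 1.264 = 2.278 d⁻¹.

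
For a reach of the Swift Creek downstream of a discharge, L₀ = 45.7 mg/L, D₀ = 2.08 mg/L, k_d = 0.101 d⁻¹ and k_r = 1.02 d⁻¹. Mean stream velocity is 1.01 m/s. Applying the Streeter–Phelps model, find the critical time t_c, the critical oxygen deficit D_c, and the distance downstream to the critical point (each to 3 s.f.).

t_c = [1/(k_r−k_d)] ln[(k_r/k_d)(1 − D₀(k_r−k_d)/(k_d L₀))]
= [1/(1.02−0.101)] ln[(1.02/0.101)(1 − 2.08×0.9190/(0.101×45.7))]
= (1/0.9190) ln[10.10 × 0.5859] = 1.088 × ln(5.917) = 1.088 × 1.778 = 1.934 d.
D_c = (k_d/k_r) L₀ e^(−k_d t_c) = (0.101/1.02) × 45.7 × e^(−0.101×1.934) = 0.09902 × 45.7 × 0.8225 = 3.722 mg/L.
x_c = v t_c = 1.01 m/s × 1.934 d × 86400 s/d = 168800 m ≈ 169 km.

t_c ≈ 1.93 d; D_c ≈ 3.72 mg/L; x_c ≈ 169 km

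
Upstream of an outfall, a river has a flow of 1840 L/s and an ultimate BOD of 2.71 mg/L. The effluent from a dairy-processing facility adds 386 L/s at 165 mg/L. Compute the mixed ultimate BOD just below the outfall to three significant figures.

30.9 mg/L

Flow-weighted mixing: C = (Q_r C_r + Q_w C_w)/(Q_r + Q_w)
= (1840×2.71 + 386×165)/(1840 + 386) = 68680/2226 = 30.85 mg/L.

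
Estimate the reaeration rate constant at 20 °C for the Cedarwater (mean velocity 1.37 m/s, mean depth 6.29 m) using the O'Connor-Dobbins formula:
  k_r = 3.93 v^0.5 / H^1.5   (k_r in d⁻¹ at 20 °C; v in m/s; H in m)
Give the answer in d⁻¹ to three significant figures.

k_r ≈ 0.292 d⁻¹

k_r = 3.93 × 1.37^0.5 / 6.29^1.5 = 3.93 × 1.170 / 15.78 = 0.2916 d⁻¹.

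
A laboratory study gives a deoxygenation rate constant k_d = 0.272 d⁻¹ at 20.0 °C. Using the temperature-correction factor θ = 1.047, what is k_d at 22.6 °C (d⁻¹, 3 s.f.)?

k_d(T₂) = k_d(T₁) · θ^(T₂−T₁) = 0.272 × 1.047^(22.6−20.0)
= 0.272 × 1.047^2.60 = 0.272 × 1.127 = 0.3065 d⁻¹.

k_d ≈ 0.306 d⁻¹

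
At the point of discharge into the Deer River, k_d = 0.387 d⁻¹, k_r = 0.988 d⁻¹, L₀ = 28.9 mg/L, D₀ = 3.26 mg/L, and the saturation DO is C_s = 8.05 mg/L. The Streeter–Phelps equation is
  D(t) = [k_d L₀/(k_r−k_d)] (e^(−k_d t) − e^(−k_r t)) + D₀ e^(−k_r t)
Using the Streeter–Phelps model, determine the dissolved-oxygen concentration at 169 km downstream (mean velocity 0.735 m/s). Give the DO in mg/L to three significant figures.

Travel time t = x/v = 169 km / (0.735 m/s) = 169000 m / 0.735 m/s = 229900 s = 2.661 d.
k_d L₀/(k_r−k_d) = 0.387×28.9/(0.988−0.387) = 11.18/0.6010 = 18.61 mg/L.
e^(−k_d t) = e^(−0.387×2.661) = 0.3570; e^(−k_r t) = e^(−0.988×2.661) = 0.07213.
D = 18.61 × (0.3570 − 0.07213) + 3.26 × 0.07213 = 5.302 + 0.2351 = 5.537 mg/L.
DO = C_s − D = 8.05 − 5.537 = 2.513 mg/L.

DO ≈ 2.51 mg/L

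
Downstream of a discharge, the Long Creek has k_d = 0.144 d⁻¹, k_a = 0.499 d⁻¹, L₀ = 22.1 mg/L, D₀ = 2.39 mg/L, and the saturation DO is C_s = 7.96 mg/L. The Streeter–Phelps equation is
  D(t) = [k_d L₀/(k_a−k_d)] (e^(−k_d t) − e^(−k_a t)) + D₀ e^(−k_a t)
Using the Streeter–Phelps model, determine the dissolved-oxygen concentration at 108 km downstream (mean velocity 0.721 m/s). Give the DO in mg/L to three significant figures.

Travel time t = x/v = 108 km / (0.721 m/s) = 108000 m / 0.721 m/s = 149800 s = 1.734 d.
k_d L₀/(k_a−k_d) = 0.144×22.1/(0.499−0.144) = 3.182/0.3550 = 8.965 mg/L.
e^(−k_d t) = e^(−0.144×1.734) = 0.7791; e^(−k_a t) = e^(−0.499×1.734) = 0.4210.
D = 8.965 × (0.7791 − 0.4210) + 2.39 × 0.4210 = 3.210 + 1.006 = 4.216 mg/L.
DO = C_s − D = 7.96 − 4.216 = 3.744 mg/L.

DO ≈ 3.74 mg/L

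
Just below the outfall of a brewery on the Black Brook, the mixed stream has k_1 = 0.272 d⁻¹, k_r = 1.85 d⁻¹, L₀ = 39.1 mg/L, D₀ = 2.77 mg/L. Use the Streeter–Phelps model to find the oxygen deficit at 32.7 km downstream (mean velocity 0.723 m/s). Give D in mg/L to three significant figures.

D ≈ 4.34 mg/L

Travel time t = x/v = 32.7 km / (0.723 m/s) = 32700 m / 0.723 m/s = 45230 s = 0.5235 d.
k_1 L₀/(k_r−k_1) = 0.272×39.1/(1.85−0.272) = 10.64/1.578 = 6.740 mg/L.
e^(−k_1 t) = e^(−0.272×0.5235) = 0.8673; e^(−k_r t) = e^(−1.85×0.5235) = 0.3797.
D = 6.740 × (0.8673 − 0.3797) + 2.77 × 0.3797 = 3.286 + 1.052 = 4.338 mg/L.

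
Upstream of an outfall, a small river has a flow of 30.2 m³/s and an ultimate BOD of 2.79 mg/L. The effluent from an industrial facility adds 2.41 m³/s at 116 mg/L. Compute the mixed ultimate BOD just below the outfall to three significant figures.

Flow-weighted mixing: C = (Q_r C_r + Q_w C_w)/(Q_r + Q_w)
= (30.2×2.79 + 2.41×116)/(30.2 + 2.41) = 363.8/32.61 = 11.16 mg/L.

11.2 mg/L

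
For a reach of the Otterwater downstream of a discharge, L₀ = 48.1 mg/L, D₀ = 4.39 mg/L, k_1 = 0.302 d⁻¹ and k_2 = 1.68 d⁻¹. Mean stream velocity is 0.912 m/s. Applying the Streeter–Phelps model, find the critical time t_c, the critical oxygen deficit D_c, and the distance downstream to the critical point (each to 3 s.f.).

t_c = [1/(k_2−k_1)] ln[(k_2/k_1)(1 − D₀(k_2−k_1)/(k_1 L₀))]
= [1/(1.68−0.302)] ln[(1.68/0.302)(1 − 4.39×1.378/(0.302×48.1))]
= (1/1.378) ln[5.563 × 0.5836] = 0.7257 × ln(3.246) = 0.7257 × 1.177 = 0.8545 d.
D_c = (k_1/k_2) L₀ e^(−k_1 t_c) = (0.302/1.68) × 48.1 × e^(−0.302×0.8545) = 0.1798 × 48.1 × 0.7726 = 6.680 mg/L.
x_c = v t_c = 0.912 m/s × 0.8545 d × 86400 s/d = 67330 m ≈ 67.3 km.

t_c ≈ 0.854 d; D_c ≈ 6.68 mg/L; x_c ≈ 67.3 km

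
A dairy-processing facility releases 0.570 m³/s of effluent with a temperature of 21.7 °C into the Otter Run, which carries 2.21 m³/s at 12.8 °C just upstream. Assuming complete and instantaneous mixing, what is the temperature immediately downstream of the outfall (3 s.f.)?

14.6 °C

Flow-weighted mixing: C = (Q_r C_r + Q_w C_w)/(Q_r + Q_w)
= (2.21×12.8 + 0.570×21.7)/(2.21 + 0.570) = 40.66/2.780 = 14.62 °C.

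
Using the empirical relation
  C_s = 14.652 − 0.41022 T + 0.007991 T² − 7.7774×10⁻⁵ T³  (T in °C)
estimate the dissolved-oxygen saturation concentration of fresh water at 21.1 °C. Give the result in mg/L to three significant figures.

C_s ≈ 8.82 mg/L

C_s = 14.652 − 0.41022×21.1 + 0.007991×21.1² − 7.7774×10⁻⁵×21.1³ = 8.823 mg/L.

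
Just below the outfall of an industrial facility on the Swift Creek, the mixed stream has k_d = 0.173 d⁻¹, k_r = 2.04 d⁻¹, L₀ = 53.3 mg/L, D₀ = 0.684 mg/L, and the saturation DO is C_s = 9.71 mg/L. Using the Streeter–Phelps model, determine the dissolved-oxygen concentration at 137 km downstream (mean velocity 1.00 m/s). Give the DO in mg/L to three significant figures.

DO ≈ 6.12 mg/L

Travel time t = x/v = 137 km / (1.00 m/s) = 137000 m / 1.00 m/s = 137000 s = 1.586 d.
k_d L₀/(k_r−k_d) = 0.173×53.3/(2.04−0.173) = 9.221/1.867 = 4.939 mg/L.
e^(−k_d t) = e^(−0.173×1.586) = 0.7601; e^(−k_r t) = e^(−2.04×1.586) = 0.03937.
D = 4.939 × (0.7601 − 0.03937) + 0.684 × 0.03937 = 3.560 + 0.02693 = 3.586 mg/L.
DO = C_s − D = 9.71 − 3.586 = 6.124 mg/L.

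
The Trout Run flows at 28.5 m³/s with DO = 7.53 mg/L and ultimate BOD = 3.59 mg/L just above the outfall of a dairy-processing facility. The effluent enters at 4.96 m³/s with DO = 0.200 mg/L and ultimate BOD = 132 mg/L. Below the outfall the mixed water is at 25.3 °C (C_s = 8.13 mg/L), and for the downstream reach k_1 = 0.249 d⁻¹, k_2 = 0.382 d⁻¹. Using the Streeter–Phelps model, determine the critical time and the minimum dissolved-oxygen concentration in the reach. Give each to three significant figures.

Mixed DO = (28.5×7.53 + 4.96×0.200)/(28.5+4.96) = 215.6/33.46 = 6.443 mg/L.
Mixed L₀ = (28.5×3.59 + 4.96×132)/(33.46) = 757.0/33.46 = 22.63 mg/L.
Initial deficit D₀ = C_s − DO₀ = 8.13 − 6.443 = 1.687 mg/L.
t_c = (1/0.1330) ln[(0.382/0.249)(1 − 1.687×0.1330/(0.249×22.63))] = 7.519 × ln(1.473) = 2.912 d.
D_c = (0.249/0.382) × 22.63 × e^(−0.249×2.912) = 0.6518 × 22.63 × 0.4842 = 7.142 mg/L.
Minimum DO = 8.13 − 7.142 = 0.9885 mg/L.

t_c ≈ 2.91 d; minimum DO ≈ 0.988 mg/L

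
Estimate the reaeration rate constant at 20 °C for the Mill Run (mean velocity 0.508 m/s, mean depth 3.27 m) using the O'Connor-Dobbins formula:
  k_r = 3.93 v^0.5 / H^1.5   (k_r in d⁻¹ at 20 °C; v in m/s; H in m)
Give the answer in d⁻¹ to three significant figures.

k_r = 3.93 × 0.508^0.5 / 3.27^1.5 = 3.93 × 0.7127 / 5.913 = 0.4737 d⁻¹.

k_r ≈ 0.474 d⁻¹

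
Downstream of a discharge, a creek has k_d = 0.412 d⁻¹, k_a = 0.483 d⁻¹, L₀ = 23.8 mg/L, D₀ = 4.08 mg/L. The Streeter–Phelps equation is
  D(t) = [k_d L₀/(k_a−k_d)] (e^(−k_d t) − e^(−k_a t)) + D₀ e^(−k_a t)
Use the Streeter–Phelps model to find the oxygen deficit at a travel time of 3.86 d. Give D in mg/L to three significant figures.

D ≈ 7.38 mg/L

k_d L₀/(k_a−k_d) = 0.412×23.8/(0.483−0.412) = 9.806/0.07100 = 138.1 mg/L.
e^(−k_d t) = e^(−0.412×3.860) = 0.2039; e^(−k_a t) = e^(−0.483×3.860) = 0.1550.
D = 138.1 × (0.2039 − 0.1550) + 4.08 × 0.1550 = 6.749 + 0.6324 = 7.381 mg/L.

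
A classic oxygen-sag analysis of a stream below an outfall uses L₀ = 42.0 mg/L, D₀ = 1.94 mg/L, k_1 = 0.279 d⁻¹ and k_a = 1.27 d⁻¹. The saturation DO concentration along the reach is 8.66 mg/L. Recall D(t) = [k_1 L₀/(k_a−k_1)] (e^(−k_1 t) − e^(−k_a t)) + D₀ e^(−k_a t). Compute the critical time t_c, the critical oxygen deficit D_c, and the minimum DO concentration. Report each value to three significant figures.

At the critical point dD/dt = 0, so k_1 L₀ e^(−k_1 t) = k_a D. Substituting D(t) from the Streeter–Phelps equation and solving for t gives
t_c = ln[(k_a/k_1)(1 − D₀(k_a−k_1)/(k_1 L₀))] / (k_a−k_1).
Here k_a−k_1 = 0.9910 d⁻¹ and 1 − D₀(k_a−k_1)/(k_1 L₀) = 1 − 1.94×0.9910/(0.279×42.0) = 0.8359, so
t_c = ln(4.552 × 0.8359) / 0.9910 = 1.336 / 0.9910 = 1.348 d.
L(t_c) = L₀ e^(−k_1 t_c) = 42.0 × 0.6864 = 28.83 mg/L, and at the critical point k_a D_c = k_1 L, so D_c = (0.279/1.27) × 28.83 = 6.334 mg/L.
Minimum DO = C_s − D_c = 8.66 − 6.334 = 2.326 mg/L.

t_c ≈ 1.35 d; D_c ≈ 6.33 mg/L; min DO ≈ 2.33 mg/L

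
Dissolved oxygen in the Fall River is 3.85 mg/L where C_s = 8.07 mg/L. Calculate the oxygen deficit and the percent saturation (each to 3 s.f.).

D ≈ 4.22 mg/L; 47.7 % saturation

D = C_s − C = 8.07 − 3.85 = 4.22 mg/L.
% saturation = 3.85/8.07 × 100 = 47.7 %.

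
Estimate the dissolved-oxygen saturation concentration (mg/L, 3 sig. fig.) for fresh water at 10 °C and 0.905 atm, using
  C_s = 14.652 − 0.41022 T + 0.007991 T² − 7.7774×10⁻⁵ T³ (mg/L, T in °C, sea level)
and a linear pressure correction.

At sea level: C_s = 14.652 − 0.41022×10 + 0.007991×10² − 7.7774×10⁻⁵×10³ = 11.27 mg/L.
Pressure correction: C_s' = 11.27 × 0.905 = 10.20 mg/L.

C_s ≈ 10.2 mg/L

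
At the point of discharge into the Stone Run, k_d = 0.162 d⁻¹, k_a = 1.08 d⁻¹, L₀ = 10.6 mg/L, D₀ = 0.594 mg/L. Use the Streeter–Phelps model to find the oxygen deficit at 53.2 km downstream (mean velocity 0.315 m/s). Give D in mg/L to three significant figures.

Travel time t = x/v = 53.2 km / (0.315 m/s) = 53200 m / 0.315 m/s = 168900 s = 1.955 d.
k_d L₀/(k_a−k_d) = 0.162×10.6/(1.08−0.162) = 1.717/0.9180 = 1.871 mg/L.
e^(−k_d t) = e^(−0.162×1.955) = 0.7286; e^(−k_a t) = e^(−1.08×1.955) = 0.1211.
D = 1.871 × (0.7286 − 0.1211) + 0.594 × 0.1211 = 1.136 + 0.07194 = 1.208 mg/L.

D ≈ 1.21 mg/L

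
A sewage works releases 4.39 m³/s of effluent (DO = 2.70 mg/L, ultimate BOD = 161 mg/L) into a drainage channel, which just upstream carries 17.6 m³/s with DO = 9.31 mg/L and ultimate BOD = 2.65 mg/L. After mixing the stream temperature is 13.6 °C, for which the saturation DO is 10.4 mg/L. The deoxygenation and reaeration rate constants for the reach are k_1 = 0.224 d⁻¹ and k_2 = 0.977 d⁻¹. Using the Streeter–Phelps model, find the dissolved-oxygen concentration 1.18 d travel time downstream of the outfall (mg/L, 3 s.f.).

Mixed DO = (17.6×9.31 + 4.39×2.70)/(17.6+4.39) = 175.7/21.99 = 7.990 mg/L.
Mixed L₀ = (17.6×2.65 + 4.39×161)/(21.99) = 753.4/21.99 = 34.26 mg/L.
Initial deficit D₀ = C_s − DO₀ = 10.4 − 7.990 = 2.410 mg/L.
D(1.18) = [0.224×34.26/(0.977−0.224)](e^(−0.224×1.18) − e^(−0.977×1.18)) + 2.410 e^(−0.977×1.18)
= 10.19 × (0.7677 − 0.3157) + 2.410 × 0.3157 = 5.368 mg/L.
DO = 10.4 − 5.368 = 5.032 mg/L.

DO ≈ 5.03 mg/L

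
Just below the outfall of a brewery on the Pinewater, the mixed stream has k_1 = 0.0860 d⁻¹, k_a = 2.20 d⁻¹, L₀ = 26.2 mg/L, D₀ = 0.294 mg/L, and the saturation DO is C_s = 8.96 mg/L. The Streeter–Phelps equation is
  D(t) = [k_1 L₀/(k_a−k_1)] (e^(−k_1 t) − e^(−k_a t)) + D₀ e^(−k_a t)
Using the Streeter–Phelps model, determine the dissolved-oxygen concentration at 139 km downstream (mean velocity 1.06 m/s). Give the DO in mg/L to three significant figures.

DO ≈ 8.05 mg/L

Travel time t = x/v = 139 km / (1.06 m/s) = 139000 m / 1.06 m/s = 131100 s = 1.518 d.
k_1 L₀/(k_a−k_1) = 0.0860×26.2/(2.20−0.0860) = 2.253/2.114 = 1.066 mg/L.
e^(−k_1 t) = e^(−0.0860×1.518) = 0.8776; e^(−k_a t) = e^(−2.20×1.518) = 0.03547.
D = 1.066 × (0.8776 − 0.03547) + 0.294 × 0.03547 = 0.8976 + 0.01043 = 0.9080 mg/L.
DO = C_s − D = 8.96 − 0.9080 = 8.052 mg/L.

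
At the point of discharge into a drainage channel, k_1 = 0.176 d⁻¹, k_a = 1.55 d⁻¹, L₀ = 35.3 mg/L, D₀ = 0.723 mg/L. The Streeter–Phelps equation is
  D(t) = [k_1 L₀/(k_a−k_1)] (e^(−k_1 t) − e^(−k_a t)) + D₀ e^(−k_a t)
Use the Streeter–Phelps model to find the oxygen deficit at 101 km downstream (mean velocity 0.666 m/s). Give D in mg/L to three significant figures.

D ≈ 3.07 mg/L

Travel time t = x/v = 101 km / (0.666 m/s) = 101000 m / 0.666 m/s = 151700 s = 1.755 d.
k_1 L₀/(k_a−k_1) = 0.176×35.3/(1.55−0.176) = 6.213/1.374 = 4.522 mg/L.
e^(−k_1 t) = e^(−0.176×1.755) = 0.7342; e^(−k_a t) = e^(−1.55×1.755) = 0.06584.
D = 4.522 × (0.7342 − 0.06584) + 0.723 × 0.06584 = 3.022 + 0.04760 = 3.070 mg/L.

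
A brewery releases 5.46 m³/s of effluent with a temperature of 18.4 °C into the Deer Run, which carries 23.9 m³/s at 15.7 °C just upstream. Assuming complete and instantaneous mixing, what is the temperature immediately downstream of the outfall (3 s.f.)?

Flow-weighted mixing: C = (Q_r C_r + Q_w C_w)/(Q_r + Q_w)
= (23.9×15.7 + 5.46×18.4)/(23.9 + 5.46) = 475.7/29.36 = 16.20 °C.

16.2 °C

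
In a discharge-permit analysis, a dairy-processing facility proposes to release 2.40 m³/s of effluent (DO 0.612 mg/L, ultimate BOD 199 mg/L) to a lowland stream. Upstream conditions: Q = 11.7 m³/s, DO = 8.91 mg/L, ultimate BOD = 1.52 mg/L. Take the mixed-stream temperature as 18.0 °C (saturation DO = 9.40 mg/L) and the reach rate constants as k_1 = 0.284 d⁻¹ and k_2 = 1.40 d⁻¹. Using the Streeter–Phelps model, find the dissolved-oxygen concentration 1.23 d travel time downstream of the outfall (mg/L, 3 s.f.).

DO ≈ 4.35 mg/L

Mixed DO = (11.7×8.91 + 2.40×0.612)/(11.7+2.40) = 105.7/14.10 = 7.498 mg/L.
Mixed L₀ = (11.7×1.52 + 2.40×199)/(14.10) = 495.4/14.10 = 35.13 mg/L.
Initial deficit D₀ = C_s − DO₀ = 9.40 − 7.498 = 1.902 mg/L.
D(1.23) = [0.284×35.13/(1.40−0.284)](e^(−0.284×1.23) − e^(−1.40×1.23)) + 1.902 e^(−1.40×1.23)
= 8.941 × (0.7052 − 0.1787) + 1.902 × 0.1787 = 5.047 mg/L.
DO = 9.40 − 5.047 = 4.353 mg/L.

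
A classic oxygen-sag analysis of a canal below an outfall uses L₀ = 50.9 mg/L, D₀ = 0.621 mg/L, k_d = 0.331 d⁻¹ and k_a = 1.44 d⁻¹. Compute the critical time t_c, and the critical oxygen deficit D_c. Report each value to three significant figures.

t_c ≈ 1.29 d; D_c ≈ 7.64 mg/L

t_c = [1/(k_a−k_d)] ln[(k_a/k_d)(1 − D₀(k_a−k_d)/(k_d L₀))]
= [1/(1.44−0.331)] ln[(1.44/0.331)(1 − 0.621×1.109/(0.331×50.9))]
= (1/1.109) ln[4.350 × 0.9591] = 0.9017 × ln(4.173) = 0.9017 × 1.429 = 1.288 d.
L(t_c) = L₀ e^(−k_d t_c) = 50.9 × 0.6529 = 33.23 mg/L, and at the critical point k_a D_c = k_d L, so D_c = (0.331/1.44) × 33.23 = 7.639 mg/L.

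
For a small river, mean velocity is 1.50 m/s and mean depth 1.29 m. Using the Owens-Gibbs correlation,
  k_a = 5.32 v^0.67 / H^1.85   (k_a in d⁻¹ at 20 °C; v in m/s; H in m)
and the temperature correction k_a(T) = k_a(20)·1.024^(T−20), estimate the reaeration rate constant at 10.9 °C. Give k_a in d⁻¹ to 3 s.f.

k_a(20) = 5.32 × 1.50^0.67 / 1.29^1.85 = 5.32 × 1.312 / 1.602 = 4.358 d⁻¹.
k_a(10.9) = 4.358 × 1.024^(10.9−20) = 4.358 × 0.8059 = 3.512 d⁻¹.

k_a ≈ 3.51 d⁻¹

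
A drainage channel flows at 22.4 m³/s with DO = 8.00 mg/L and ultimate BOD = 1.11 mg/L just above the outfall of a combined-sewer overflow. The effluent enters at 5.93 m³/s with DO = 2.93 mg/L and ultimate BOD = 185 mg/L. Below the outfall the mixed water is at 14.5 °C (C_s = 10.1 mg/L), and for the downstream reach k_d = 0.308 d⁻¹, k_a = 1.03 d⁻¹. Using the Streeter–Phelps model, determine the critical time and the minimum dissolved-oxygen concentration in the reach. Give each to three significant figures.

Mixed DO = (22.4×8.00 + 5.93×2.93)/(22.4+5.93) = 196.6/28.33 = 6.939 mg/L.
Mixed L₀ = (22.4×1.11 + 5.93×185)/(28.33) = 1122/28.33 = 39.60 mg/L.
Initial deficit D₀ = C_s − DO₀ = 10.1 − 6.939 = 3.161 mg/L.
t_c = (1/0.7220) ln[(1.03/0.308)(1 − 3.161×0.7220/(0.308×39.60))] = 1.385 × ln(2.718) = 1.385 d.
D_c = (0.308/1.03) × 39.60 × e^(−0.308×1.385) = 0.2990 × 39.60 × 0.6527 = 7.730 mg/L.
Minimum DO = 10.1 − 7.730 = 2.370 mg/L.

t_c ≈ 1.39 d; minimum DO ≈ 2.37 mg/L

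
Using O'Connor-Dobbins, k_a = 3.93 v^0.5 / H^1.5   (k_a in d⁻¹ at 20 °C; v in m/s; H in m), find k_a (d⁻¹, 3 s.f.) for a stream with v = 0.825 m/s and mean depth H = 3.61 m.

k_a = 3.93 × 0.825^0.5 / 3.61^1.5 = 3.93 × 0.9083 / 6.859 = 0.5204 d⁻¹.

k_a ≈ 0.520 d⁻¹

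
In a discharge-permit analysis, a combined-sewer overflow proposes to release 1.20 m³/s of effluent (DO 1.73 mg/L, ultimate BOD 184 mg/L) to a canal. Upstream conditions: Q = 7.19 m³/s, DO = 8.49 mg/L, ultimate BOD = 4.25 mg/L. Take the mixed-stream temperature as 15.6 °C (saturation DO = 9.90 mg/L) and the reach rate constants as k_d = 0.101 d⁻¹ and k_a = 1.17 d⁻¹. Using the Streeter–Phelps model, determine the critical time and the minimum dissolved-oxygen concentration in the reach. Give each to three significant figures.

Mixed DO = (7.19×8.49 + 1.20×1.73)/(7.19+1.20) = 63.12/8.390 = 7.523 mg/L.
Mixed L₀ = (7.19×4.25 + 1.20×184)/(8.390) = 251.4/8.390 = 29.96 mg/L.
Initial deficit D₀ = C_s − DO₀ = 9.90 − 7.523 = 2.377 mg/L.
t_c = (1/1.069) ln[(1.17/0.101)(1 − 2.377×1.069/(0.101×29.96))] = 0.9355 × ln(1.857) = 0.5789 d.
D_c = (0.101/1.17) × 29.96 × e^(−0.101×0.5789) = 0.08632 × 29.96 × 0.9432 = 2.439 mg/L.
Minimum DO = 9.90 − 2.439 = 7.461 mg/L.

t_c ≈ 0.579 d; minimum DO ≈ 7.46 mg/L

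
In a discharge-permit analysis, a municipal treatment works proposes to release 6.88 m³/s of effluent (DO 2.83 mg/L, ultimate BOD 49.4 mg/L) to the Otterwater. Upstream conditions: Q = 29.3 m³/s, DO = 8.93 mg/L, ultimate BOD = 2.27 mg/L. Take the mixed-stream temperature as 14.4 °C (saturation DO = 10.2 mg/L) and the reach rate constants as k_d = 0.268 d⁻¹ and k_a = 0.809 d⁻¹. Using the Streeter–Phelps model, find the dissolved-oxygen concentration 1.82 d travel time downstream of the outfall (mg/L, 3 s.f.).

Mixed DO = (29.3×8.93 + 6.88×2.83)/(29.3+6.88) = 281.1/36.18 = 7.770 mg/L.
Mixed L₀ = (29.3×2.27 + 6.88×49.4)/(36.18) = 406.4/36.18 = 11.23 mg/L.
Initial deficit D₀ = C_s − DO₀ = 10.2 − 7.770 = 2.430 mg/L.
D(1.82) = [0.268×11.23/(0.809−0.268)](e^(−0.268×1.82) − e^(−0.809×1.82)) + 2.430 e^(−0.809×1.82)
= 5.564 × (0.6140 − 0.2294) + 2.430 × 0.2294 = 2.698 mg/L.
DO = 10.2 − 2.698 = 7.502 mg/L.

DO ≈ 7.50 mg/L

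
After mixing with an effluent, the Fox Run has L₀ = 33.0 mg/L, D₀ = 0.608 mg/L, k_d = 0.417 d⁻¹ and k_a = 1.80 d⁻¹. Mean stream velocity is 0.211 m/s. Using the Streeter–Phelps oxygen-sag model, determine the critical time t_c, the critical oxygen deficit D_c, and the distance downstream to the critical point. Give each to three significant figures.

t_c ≈ 1.01 d; D_c ≈ 5.01 mg/L; x_c ≈ 18.4 km

t_c = [1/(k_a−k_d)] ln[(k_a/k_d)(1 − D₀(k_a−k_d)/(k_d L₀))]
= [1/(1.80−0.417)] ln[(1.80/0.417)(1 − 0.608×1.383/(0.417×33.0))]
= (1/1.383) ln[4.317 × 0.9389] = 0.7231 × ln(4.053) = 0.7231 × 1.399 = 1.012 d.
D_c = (k_d/k_a) L₀ e^(−k_d t_c) = (0.417/1.80) × 33.0 × e^(−0.417×1.012) = 0.2317 × 33.0 × 0.6558 = 5.013 mg/L.
x_c = v t_c = 0.211 m/s × 1.012 d × 86400 s/d = 18450 m ≈ 18.4 km.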